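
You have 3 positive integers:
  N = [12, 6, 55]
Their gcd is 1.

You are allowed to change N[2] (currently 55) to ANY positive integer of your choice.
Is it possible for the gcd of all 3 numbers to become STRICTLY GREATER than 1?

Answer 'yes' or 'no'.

Answer: yes

Derivation:
Current gcd = 1
gcd of all OTHER numbers (without N[2]=55): gcd([12, 6]) = 6
The new gcd after any change is gcd(6, new_value).
This can be at most 6.
Since 6 > old gcd 1, the gcd CAN increase (e.g., set N[2] = 6).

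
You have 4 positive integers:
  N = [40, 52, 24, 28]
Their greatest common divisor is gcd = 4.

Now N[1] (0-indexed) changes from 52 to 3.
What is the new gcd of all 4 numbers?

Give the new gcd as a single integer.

Numbers: [40, 52, 24, 28], gcd = 4
Change: index 1, 52 -> 3
gcd of the OTHER numbers (without index 1): gcd([40, 24, 28]) = 4
New gcd = gcd(g_others, new_val) = gcd(4, 3) = 1

Answer: 1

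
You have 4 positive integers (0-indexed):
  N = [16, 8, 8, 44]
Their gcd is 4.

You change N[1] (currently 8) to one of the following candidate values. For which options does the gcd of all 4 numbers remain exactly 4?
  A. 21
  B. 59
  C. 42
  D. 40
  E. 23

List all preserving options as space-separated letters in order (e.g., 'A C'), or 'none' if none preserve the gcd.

Answer: D

Derivation:
Old gcd = 4; gcd of others (without N[1]) = 4
New gcd for candidate v: gcd(4, v). Preserves old gcd iff gcd(4, v) = 4.
  Option A: v=21, gcd(4,21)=1 -> changes
  Option B: v=59, gcd(4,59)=1 -> changes
  Option C: v=42, gcd(4,42)=2 -> changes
  Option D: v=40, gcd(4,40)=4 -> preserves
  Option E: v=23, gcd(4,23)=1 -> changes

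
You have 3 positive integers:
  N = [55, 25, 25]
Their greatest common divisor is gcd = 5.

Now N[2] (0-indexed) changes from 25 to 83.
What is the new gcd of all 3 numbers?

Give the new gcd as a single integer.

Numbers: [55, 25, 25], gcd = 5
Change: index 2, 25 -> 83
gcd of the OTHER numbers (without index 2): gcd([55, 25]) = 5
New gcd = gcd(g_others, new_val) = gcd(5, 83) = 1

Answer: 1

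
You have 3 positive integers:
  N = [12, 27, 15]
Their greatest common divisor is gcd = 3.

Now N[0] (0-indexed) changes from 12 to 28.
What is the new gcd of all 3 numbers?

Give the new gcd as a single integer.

Numbers: [12, 27, 15], gcd = 3
Change: index 0, 12 -> 28
gcd of the OTHER numbers (without index 0): gcd([27, 15]) = 3
New gcd = gcd(g_others, new_val) = gcd(3, 28) = 1

Answer: 1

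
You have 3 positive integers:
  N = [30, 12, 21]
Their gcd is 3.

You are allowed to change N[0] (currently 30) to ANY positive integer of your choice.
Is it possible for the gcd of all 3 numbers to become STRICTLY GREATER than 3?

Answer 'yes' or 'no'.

Current gcd = 3
gcd of all OTHER numbers (without N[0]=30): gcd([12, 21]) = 3
The new gcd after any change is gcd(3, new_value).
This can be at most 3.
Since 3 = old gcd 3, the gcd can only stay the same or decrease.

Answer: no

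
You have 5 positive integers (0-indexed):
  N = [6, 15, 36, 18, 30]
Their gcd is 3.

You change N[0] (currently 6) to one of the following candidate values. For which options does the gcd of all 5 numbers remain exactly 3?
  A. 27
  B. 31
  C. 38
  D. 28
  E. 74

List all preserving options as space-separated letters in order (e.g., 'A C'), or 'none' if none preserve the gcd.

Answer: A

Derivation:
Old gcd = 3; gcd of others (without N[0]) = 3
New gcd for candidate v: gcd(3, v). Preserves old gcd iff gcd(3, v) = 3.
  Option A: v=27, gcd(3,27)=3 -> preserves
  Option B: v=31, gcd(3,31)=1 -> changes
  Option C: v=38, gcd(3,38)=1 -> changes
  Option D: v=28, gcd(3,28)=1 -> changes
  Option E: v=74, gcd(3,74)=1 -> changes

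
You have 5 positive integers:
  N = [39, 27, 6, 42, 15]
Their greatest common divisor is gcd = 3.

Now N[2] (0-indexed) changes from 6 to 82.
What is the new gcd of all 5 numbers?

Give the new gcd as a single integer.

Numbers: [39, 27, 6, 42, 15], gcd = 3
Change: index 2, 6 -> 82
gcd of the OTHER numbers (without index 2): gcd([39, 27, 42, 15]) = 3
New gcd = gcd(g_others, new_val) = gcd(3, 82) = 1

Answer: 1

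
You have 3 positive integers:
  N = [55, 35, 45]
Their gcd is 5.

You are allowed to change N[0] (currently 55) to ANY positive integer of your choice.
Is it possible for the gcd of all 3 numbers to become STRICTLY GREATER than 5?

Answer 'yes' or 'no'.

Current gcd = 5
gcd of all OTHER numbers (without N[0]=55): gcd([35, 45]) = 5
The new gcd after any change is gcd(5, new_value).
This can be at most 5.
Since 5 = old gcd 5, the gcd can only stay the same or decrease.

Answer: no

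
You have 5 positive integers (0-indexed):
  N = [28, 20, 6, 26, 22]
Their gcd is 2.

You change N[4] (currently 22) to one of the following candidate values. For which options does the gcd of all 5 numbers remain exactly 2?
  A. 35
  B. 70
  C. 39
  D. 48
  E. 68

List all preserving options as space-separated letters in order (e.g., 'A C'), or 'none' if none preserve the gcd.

Old gcd = 2; gcd of others (without N[4]) = 2
New gcd for candidate v: gcd(2, v). Preserves old gcd iff gcd(2, v) = 2.
  Option A: v=35, gcd(2,35)=1 -> changes
  Option B: v=70, gcd(2,70)=2 -> preserves
  Option C: v=39, gcd(2,39)=1 -> changes
  Option D: v=48, gcd(2,48)=2 -> preserves
  Option E: v=68, gcd(2,68)=2 -> preserves

Answer: B D E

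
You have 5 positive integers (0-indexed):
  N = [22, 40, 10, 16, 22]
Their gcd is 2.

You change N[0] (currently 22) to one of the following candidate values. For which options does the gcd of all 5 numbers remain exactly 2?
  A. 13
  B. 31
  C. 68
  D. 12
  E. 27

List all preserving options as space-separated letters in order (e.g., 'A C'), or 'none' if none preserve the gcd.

Answer: C D

Derivation:
Old gcd = 2; gcd of others (without N[0]) = 2
New gcd for candidate v: gcd(2, v). Preserves old gcd iff gcd(2, v) = 2.
  Option A: v=13, gcd(2,13)=1 -> changes
  Option B: v=31, gcd(2,31)=1 -> changes
  Option C: v=68, gcd(2,68)=2 -> preserves
  Option D: v=12, gcd(2,12)=2 -> preserves
  Option E: v=27, gcd(2,27)=1 -> changes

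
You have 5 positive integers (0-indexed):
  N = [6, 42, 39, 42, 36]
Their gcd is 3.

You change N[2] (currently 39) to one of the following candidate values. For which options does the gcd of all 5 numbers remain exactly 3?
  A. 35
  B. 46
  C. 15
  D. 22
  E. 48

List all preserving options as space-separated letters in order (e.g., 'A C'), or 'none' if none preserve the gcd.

Answer: C

Derivation:
Old gcd = 3; gcd of others (without N[2]) = 6
New gcd for candidate v: gcd(6, v). Preserves old gcd iff gcd(6, v) = 3.
  Option A: v=35, gcd(6,35)=1 -> changes
  Option B: v=46, gcd(6,46)=2 -> changes
  Option C: v=15, gcd(6,15)=3 -> preserves
  Option D: v=22, gcd(6,22)=2 -> changes
  Option E: v=48, gcd(6,48)=6 -> changes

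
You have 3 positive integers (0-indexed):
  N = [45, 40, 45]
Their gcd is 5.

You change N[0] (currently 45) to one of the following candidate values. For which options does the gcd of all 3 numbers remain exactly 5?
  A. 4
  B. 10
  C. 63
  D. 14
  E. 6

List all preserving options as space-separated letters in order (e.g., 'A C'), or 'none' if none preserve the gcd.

Old gcd = 5; gcd of others (without N[0]) = 5
New gcd for candidate v: gcd(5, v). Preserves old gcd iff gcd(5, v) = 5.
  Option A: v=4, gcd(5,4)=1 -> changes
  Option B: v=10, gcd(5,10)=5 -> preserves
  Option C: v=63, gcd(5,63)=1 -> changes
  Option D: v=14, gcd(5,14)=1 -> changes
  Option E: v=6, gcd(5,6)=1 -> changes

Answer: B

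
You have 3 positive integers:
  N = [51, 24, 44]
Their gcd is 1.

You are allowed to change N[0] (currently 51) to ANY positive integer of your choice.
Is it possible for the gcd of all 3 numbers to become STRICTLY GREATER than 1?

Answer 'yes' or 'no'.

Answer: yes

Derivation:
Current gcd = 1
gcd of all OTHER numbers (without N[0]=51): gcd([24, 44]) = 4
The new gcd after any change is gcd(4, new_value).
This can be at most 4.
Since 4 > old gcd 1, the gcd CAN increase (e.g., set N[0] = 4).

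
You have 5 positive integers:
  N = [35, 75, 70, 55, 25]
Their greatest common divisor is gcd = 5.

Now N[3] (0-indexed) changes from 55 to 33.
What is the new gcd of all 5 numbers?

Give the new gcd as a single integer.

Answer: 1

Derivation:
Numbers: [35, 75, 70, 55, 25], gcd = 5
Change: index 3, 55 -> 33
gcd of the OTHER numbers (without index 3): gcd([35, 75, 70, 25]) = 5
New gcd = gcd(g_others, new_val) = gcd(5, 33) = 1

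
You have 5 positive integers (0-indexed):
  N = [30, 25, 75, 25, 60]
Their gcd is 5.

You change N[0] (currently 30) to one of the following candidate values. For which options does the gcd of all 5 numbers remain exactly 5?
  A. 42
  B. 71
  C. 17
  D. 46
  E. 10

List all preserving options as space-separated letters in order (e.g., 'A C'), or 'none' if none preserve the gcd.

Old gcd = 5; gcd of others (without N[0]) = 5
New gcd for candidate v: gcd(5, v). Preserves old gcd iff gcd(5, v) = 5.
  Option A: v=42, gcd(5,42)=1 -> changes
  Option B: v=71, gcd(5,71)=1 -> changes
  Option C: v=17, gcd(5,17)=1 -> changes
  Option D: v=46, gcd(5,46)=1 -> changes
  Option E: v=10, gcd(5,10)=5 -> preserves

Answer: E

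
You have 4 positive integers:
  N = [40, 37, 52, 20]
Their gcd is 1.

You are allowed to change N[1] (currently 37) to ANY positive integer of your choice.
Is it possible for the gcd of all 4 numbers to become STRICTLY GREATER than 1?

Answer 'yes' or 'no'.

Current gcd = 1
gcd of all OTHER numbers (without N[1]=37): gcd([40, 52, 20]) = 4
The new gcd after any change is gcd(4, new_value).
This can be at most 4.
Since 4 > old gcd 1, the gcd CAN increase (e.g., set N[1] = 4).

Answer: yes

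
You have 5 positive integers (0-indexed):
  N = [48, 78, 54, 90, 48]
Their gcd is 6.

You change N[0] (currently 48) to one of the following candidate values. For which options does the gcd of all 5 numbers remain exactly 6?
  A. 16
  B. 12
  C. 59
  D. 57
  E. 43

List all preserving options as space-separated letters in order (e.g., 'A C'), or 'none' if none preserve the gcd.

Old gcd = 6; gcd of others (without N[0]) = 6
New gcd for candidate v: gcd(6, v). Preserves old gcd iff gcd(6, v) = 6.
  Option A: v=16, gcd(6,16)=2 -> changes
  Option B: v=12, gcd(6,12)=6 -> preserves
  Option C: v=59, gcd(6,59)=1 -> changes
  Option D: v=57, gcd(6,57)=3 -> changes
  Option E: v=43, gcd(6,43)=1 -> changes

Answer: B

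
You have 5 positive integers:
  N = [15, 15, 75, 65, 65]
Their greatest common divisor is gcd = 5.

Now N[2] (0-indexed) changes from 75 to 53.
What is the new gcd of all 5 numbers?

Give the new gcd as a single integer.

Numbers: [15, 15, 75, 65, 65], gcd = 5
Change: index 2, 75 -> 53
gcd of the OTHER numbers (without index 2): gcd([15, 15, 65, 65]) = 5
New gcd = gcd(g_others, new_val) = gcd(5, 53) = 1

Answer: 1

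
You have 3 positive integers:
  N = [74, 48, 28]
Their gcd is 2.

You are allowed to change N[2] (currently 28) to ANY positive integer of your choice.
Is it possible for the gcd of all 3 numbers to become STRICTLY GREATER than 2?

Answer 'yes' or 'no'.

Answer: no

Derivation:
Current gcd = 2
gcd of all OTHER numbers (without N[2]=28): gcd([74, 48]) = 2
The new gcd after any change is gcd(2, new_value).
This can be at most 2.
Since 2 = old gcd 2, the gcd can only stay the same or decrease.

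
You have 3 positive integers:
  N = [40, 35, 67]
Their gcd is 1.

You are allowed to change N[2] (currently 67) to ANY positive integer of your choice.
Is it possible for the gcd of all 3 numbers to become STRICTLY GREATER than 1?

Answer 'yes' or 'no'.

Current gcd = 1
gcd of all OTHER numbers (without N[2]=67): gcd([40, 35]) = 5
The new gcd after any change is gcd(5, new_value).
This can be at most 5.
Since 5 > old gcd 1, the gcd CAN increase (e.g., set N[2] = 5).

Answer: yes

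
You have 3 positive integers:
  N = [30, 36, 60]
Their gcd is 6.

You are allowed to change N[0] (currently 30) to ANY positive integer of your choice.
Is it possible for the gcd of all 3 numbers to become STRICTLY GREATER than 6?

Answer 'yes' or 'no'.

Current gcd = 6
gcd of all OTHER numbers (without N[0]=30): gcd([36, 60]) = 12
The new gcd after any change is gcd(12, new_value).
This can be at most 12.
Since 12 > old gcd 6, the gcd CAN increase (e.g., set N[0] = 12).

Answer: yes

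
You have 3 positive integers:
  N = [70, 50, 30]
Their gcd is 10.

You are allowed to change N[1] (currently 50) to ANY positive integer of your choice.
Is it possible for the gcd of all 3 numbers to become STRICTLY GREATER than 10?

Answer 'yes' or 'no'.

Current gcd = 10
gcd of all OTHER numbers (without N[1]=50): gcd([70, 30]) = 10
The new gcd after any change is gcd(10, new_value).
This can be at most 10.
Since 10 = old gcd 10, the gcd can only stay the same or decrease.

Answer: no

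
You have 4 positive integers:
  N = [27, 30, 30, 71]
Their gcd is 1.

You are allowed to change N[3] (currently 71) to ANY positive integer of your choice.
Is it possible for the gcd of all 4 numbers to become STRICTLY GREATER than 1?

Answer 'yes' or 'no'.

Current gcd = 1
gcd of all OTHER numbers (without N[3]=71): gcd([27, 30, 30]) = 3
The new gcd after any change is gcd(3, new_value).
This can be at most 3.
Since 3 > old gcd 1, the gcd CAN increase (e.g., set N[3] = 3).

Answer: yes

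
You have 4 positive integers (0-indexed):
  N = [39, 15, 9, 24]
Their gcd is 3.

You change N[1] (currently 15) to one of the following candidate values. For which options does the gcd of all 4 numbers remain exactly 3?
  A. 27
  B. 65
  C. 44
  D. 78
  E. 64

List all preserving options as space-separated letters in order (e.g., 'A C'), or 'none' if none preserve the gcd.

Answer: A D

Derivation:
Old gcd = 3; gcd of others (without N[1]) = 3
New gcd for candidate v: gcd(3, v). Preserves old gcd iff gcd(3, v) = 3.
  Option A: v=27, gcd(3,27)=3 -> preserves
  Option B: v=65, gcd(3,65)=1 -> changes
  Option C: v=44, gcd(3,44)=1 -> changes
  Option D: v=78, gcd(3,78)=3 -> preserves
  Option E: v=64, gcd(3,64)=1 -> changes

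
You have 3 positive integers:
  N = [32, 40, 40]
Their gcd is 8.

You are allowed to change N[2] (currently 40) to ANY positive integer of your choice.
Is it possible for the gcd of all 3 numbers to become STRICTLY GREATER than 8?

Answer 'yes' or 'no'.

Current gcd = 8
gcd of all OTHER numbers (without N[2]=40): gcd([32, 40]) = 8
The new gcd after any change is gcd(8, new_value).
This can be at most 8.
Since 8 = old gcd 8, the gcd can only stay the same or decrease.

Answer: no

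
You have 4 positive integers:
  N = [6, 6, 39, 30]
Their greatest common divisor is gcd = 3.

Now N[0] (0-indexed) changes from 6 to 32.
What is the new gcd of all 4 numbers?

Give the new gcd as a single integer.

Numbers: [6, 6, 39, 30], gcd = 3
Change: index 0, 6 -> 32
gcd of the OTHER numbers (without index 0): gcd([6, 39, 30]) = 3
New gcd = gcd(g_others, new_val) = gcd(3, 32) = 1

Answer: 1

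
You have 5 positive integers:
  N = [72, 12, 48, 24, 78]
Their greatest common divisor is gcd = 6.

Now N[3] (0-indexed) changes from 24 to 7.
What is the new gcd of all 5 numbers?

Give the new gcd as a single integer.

Answer: 1

Derivation:
Numbers: [72, 12, 48, 24, 78], gcd = 6
Change: index 3, 24 -> 7
gcd of the OTHER numbers (without index 3): gcd([72, 12, 48, 78]) = 6
New gcd = gcd(g_others, new_val) = gcd(6, 7) = 1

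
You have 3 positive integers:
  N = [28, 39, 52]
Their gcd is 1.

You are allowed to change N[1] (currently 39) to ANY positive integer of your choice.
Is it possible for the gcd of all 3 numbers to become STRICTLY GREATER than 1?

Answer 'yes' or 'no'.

Current gcd = 1
gcd of all OTHER numbers (without N[1]=39): gcd([28, 52]) = 4
The new gcd after any change is gcd(4, new_value).
This can be at most 4.
Since 4 > old gcd 1, the gcd CAN increase (e.g., set N[1] = 4).

Answer: yes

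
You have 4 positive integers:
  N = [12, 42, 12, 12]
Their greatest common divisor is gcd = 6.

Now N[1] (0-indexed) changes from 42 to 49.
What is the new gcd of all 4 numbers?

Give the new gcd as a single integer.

Answer: 1

Derivation:
Numbers: [12, 42, 12, 12], gcd = 6
Change: index 1, 42 -> 49
gcd of the OTHER numbers (without index 1): gcd([12, 12, 12]) = 12
New gcd = gcd(g_others, new_val) = gcd(12, 49) = 1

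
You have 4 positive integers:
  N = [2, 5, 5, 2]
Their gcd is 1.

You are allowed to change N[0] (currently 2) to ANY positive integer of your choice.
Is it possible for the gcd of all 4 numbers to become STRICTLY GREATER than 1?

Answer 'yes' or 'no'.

Current gcd = 1
gcd of all OTHER numbers (without N[0]=2): gcd([5, 5, 2]) = 1
The new gcd after any change is gcd(1, new_value).
This can be at most 1.
Since 1 = old gcd 1, the gcd can only stay the same or decrease.

Answer: no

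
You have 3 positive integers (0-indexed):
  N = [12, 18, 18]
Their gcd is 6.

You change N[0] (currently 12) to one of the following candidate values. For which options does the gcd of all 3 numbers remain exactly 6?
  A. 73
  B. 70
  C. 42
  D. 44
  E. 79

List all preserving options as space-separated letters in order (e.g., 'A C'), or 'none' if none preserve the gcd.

Answer: C

Derivation:
Old gcd = 6; gcd of others (without N[0]) = 18
New gcd for candidate v: gcd(18, v). Preserves old gcd iff gcd(18, v) = 6.
  Option A: v=73, gcd(18,73)=1 -> changes
  Option B: v=70, gcd(18,70)=2 -> changes
  Option C: v=42, gcd(18,42)=6 -> preserves
  Option D: v=44, gcd(18,44)=2 -> changes
  Option E: v=79, gcd(18,79)=1 -> changes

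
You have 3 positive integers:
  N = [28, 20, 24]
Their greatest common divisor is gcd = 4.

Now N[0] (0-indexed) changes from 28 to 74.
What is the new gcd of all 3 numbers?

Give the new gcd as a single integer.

Answer: 2

Derivation:
Numbers: [28, 20, 24], gcd = 4
Change: index 0, 28 -> 74
gcd of the OTHER numbers (without index 0): gcd([20, 24]) = 4
New gcd = gcd(g_others, new_val) = gcd(4, 74) = 2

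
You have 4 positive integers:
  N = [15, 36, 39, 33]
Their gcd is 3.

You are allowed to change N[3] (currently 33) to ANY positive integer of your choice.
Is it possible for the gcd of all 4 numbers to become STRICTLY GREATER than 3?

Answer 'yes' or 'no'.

Answer: no

Derivation:
Current gcd = 3
gcd of all OTHER numbers (without N[3]=33): gcd([15, 36, 39]) = 3
The new gcd after any change is gcd(3, new_value).
This can be at most 3.
Since 3 = old gcd 3, the gcd can only stay the same or decrease.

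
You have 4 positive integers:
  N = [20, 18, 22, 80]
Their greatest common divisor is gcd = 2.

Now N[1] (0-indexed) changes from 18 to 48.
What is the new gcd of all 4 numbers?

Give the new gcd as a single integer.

Answer: 2

Derivation:
Numbers: [20, 18, 22, 80], gcd = 2
Change: index 1, 18 -> 48
gcd of the OTHER numbers (without index 1): gcd([20, 22, 80]) = 2
New gcd = gcd(g_others, new_val) = gcd(2, 48) = 2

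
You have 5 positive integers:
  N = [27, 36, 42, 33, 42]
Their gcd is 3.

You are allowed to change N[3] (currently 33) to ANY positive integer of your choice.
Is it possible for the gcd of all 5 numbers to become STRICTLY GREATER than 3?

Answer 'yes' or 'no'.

Current gcd = 3
gcd of all OTHER numbers (without N[3]=33): gcd([27, 36, 42, 42]) = 3
The new gcd after any change is gcd(3, new_value).
This can be at most 3.
Since 3 = old gcd 3, the gcd can only stay the same or decrease.

Answer: no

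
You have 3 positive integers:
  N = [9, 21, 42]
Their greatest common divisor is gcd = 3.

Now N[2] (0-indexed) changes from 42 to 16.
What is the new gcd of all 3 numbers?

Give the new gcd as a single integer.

Numbers: [9, 21, 42], gcd = 3
Change: index 2, 42 -> 16
gcd of the OTHER numbers (without index 2): gcd([9, 21]) = 3
New gcd = gcd(g_others, new_val) = gcd(3, 16) = 1

Answer: 1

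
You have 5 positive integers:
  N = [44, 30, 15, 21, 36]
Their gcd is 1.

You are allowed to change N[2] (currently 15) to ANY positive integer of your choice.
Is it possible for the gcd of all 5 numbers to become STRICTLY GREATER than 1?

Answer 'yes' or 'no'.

Answer: no

Derivation:
Current gcd = 1
gcd of all OTHER numbers (without N[2]=15): gcd([44, 30, 21, 36]) = 1
The new gcd after any change is gcd(1, new_value).
This can be at most 1.
Since 1 = old gcd 1, the gcd can only stay the same or decrease.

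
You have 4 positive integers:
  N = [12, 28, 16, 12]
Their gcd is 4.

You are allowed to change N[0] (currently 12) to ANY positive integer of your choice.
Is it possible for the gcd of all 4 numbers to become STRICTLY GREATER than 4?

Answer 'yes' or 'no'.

Current gcd = 4
gcd of all OTHER numbers (without N[0]=12): gcd([28, 16, 12]) = 4
The new gcd after any change is gcd(4, new_value).
This can be at most 4.
Since 4 = old gcd 4, the gcd can only stay the same or decrease.

Answer: no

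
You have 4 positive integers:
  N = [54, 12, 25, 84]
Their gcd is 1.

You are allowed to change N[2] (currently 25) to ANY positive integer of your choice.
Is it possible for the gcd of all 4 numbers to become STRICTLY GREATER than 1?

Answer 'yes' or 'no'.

Answer: yes

Derivation:
Current gcd = 1
gcd of all OTHER numbers (without N[2]=25): gcd([54, 12, 84]) = 6
The new gcd after any change is gcd(6, new_value).
This can be at most 6.
Since 6 > old gcd 1, the gcd CAN increase (e.g., set N[2] = 6).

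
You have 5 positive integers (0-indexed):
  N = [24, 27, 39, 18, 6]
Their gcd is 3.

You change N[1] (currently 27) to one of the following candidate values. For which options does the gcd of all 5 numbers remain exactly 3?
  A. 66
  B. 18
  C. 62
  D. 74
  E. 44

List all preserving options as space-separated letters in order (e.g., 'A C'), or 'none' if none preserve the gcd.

Old gcd = 3; gcd of others (without N[1]) = 3
New gcd for candidate v: gcd(3, v). Preserves old gcd iff gcd(3, v) = 3.
  Option A: v=66, gcd(3,66)=3 -> preserves
  Option B: v=18, gcd(3,18)=3 -> preserves
  Option C: v=62, gcd(3,62)=1 -> changes
  Option D: v=74, gcd(3,74)=1 -> changes
  Option E: v=44, gcd(3,44)=1 -> changes

Answer: A B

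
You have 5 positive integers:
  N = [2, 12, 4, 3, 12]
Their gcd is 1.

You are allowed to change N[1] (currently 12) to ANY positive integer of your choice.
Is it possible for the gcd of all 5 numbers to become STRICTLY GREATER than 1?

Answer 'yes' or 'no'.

Answer: no

Derivation:
Current gcd = 1
gcd of all OTHER numbers (without N[1]=12): gcd([2, 4, 3, 12]) = 1
The new gcd after any change is gcd(1, new_value).
This can be at most 1.
Since 1 = old gcd 1, the gcd can only stay the same or decrease.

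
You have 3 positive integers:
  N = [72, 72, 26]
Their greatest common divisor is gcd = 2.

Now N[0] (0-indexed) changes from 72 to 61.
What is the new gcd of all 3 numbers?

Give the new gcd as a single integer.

Numbers: [72, 72, 26], gcd = 2
Change: index 0, 72 -> 61
gcd of the OTHER numbers (without index 0): gcd([72, 26]) = 2
New gcd = gcd(g_others, new_val) = gcd(2, 61) = 1

Answer: 1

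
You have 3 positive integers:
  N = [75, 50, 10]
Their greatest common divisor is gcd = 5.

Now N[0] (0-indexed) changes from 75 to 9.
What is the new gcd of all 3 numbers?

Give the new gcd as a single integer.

Numbers: [75, 50, 10], gcd = 5
Change: index 0, 75 -> 9
gcd of the OTHER numbers (without index 0): gcd([50, 10]) = 10
New gcd = gcd(g_others, new_val) = gcd(10, 9) = 1

Answer: 1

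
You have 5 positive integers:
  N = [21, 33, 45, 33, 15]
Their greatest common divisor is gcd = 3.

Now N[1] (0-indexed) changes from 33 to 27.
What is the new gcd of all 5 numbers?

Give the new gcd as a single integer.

Numbers: [21, 33, 45, 33, 15], gcd = 3
Change: index 1, 33 -> 27
gcd of the OTHER numbers (without index 1): gcd([21, 45, 33, 15]) = 3
New gcd = gcd(g_others, new_val) = gcd(3, 27) = 3

Answer: 3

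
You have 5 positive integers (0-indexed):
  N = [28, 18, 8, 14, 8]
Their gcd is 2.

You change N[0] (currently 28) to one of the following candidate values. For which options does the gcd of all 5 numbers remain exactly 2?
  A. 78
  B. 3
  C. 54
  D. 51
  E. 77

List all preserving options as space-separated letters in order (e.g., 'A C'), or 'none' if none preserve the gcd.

Old gcd = 2; gcd of others (without N[0]) = 2
New gcd for candidate v: gcd(2, v). Preserves old gcd iff gcd(2, v) = 2.
  Option A: v=78, gcd(2,78)=2 -> preserves
  Option B: v=3, gcd(2,3)=1 -> changes
  Option C: v=54, gcd(2,54)=2 -> preserves
  Option D: v=51, gcd(2,51)=1 -> changes
  Option E: v=77, gcd(2,77)=1 -> changes

Answer: A C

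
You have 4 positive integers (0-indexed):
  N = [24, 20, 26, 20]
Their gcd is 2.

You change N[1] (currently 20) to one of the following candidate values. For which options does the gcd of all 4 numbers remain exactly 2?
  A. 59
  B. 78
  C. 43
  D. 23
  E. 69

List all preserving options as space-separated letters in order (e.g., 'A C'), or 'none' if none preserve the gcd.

Answer: B

Derivation:
Old gcd = 2; gcd of others (without N[1]) = 2
New gcd for candidate v: gcd(2, v). Preserves old gcd iff gcd(2, v) = 2.
  Option A: v=59, gcd(2,59)=1 -> changes
  Option B: v=78, gcd(2,78)=2 -> preserves
  Option C: v=43, gcd(2,43)=1 -> changes
  Option D: v=23, gcd(2,23)=1 -> changes
  Option E: v=69, gcd(2,69)=1 -> changes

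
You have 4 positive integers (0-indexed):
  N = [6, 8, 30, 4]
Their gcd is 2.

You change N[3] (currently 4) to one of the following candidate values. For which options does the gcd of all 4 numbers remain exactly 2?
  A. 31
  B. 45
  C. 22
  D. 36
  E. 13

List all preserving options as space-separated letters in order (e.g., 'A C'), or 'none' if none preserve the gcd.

Answer: C D

Derivation:
Old gcd = 2; gcd of others (without N[3]) = 2
New gcd for candidate v: gcd(2, v). Preserves old gcd iff gcd(2, v) = 2.
  Option A: v=31, gcd(2,31)=1 -> changes
  Option B: v=45, gcd(2,45)=1 -> changes
  Option C: v=22, gcd(2,22)=2 -> preserves
  Option D: v=36, gcd(2,36)=2 -> preserves
  Option E: v=13, gcd(2,13)=1 -> changes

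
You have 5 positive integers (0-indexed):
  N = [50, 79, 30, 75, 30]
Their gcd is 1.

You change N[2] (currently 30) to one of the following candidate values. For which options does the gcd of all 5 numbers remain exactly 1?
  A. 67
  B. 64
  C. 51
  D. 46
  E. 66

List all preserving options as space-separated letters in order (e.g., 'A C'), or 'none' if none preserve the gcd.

Old gcd = 1; gcd of others (without N[2]) = 1
New gcd for candidate v: gcd(1, v). Preserves old gcd iff gcd(1, v) = 1.
  Option A: v=67, gcd(1,67)=1 -> preserves
  Option B: v=64, gcd(1,64)=1 -> preserves
  Option C: v=51, gcd(1,51)=1 -> preserves
  Option D: v=46, gcd(1,46)=1 -> preserves
  Option E: v=66, gcd(1,66)=1 -> preserves

Answer: A B C D E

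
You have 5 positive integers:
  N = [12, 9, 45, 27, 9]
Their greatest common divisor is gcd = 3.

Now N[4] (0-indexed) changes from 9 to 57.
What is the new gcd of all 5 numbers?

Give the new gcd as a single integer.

Answer: 3

Derivation:
Numbers: [12, 9, 45, 27, 9], gcd = 3
Change: index 4, 9 -> 57
gcd of the OTHER numbers (without index 4): gcd([12, 9, 45, 27]) = 3
New gcd = gcd(g_others, new_val) = gcd(3, 57) = 3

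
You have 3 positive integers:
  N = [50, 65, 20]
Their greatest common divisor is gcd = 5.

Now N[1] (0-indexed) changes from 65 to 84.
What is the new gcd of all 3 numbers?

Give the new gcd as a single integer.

Numbers: [50, 65, 20], gcd = 5
Change: index 1, 65 -> 84
gcd of the OTHER numbers (without index 1): gcd([50, 20]) = 10
New gcd = gcd(g_others, new_val) = gcd(10, 84) = 2

Answer: 2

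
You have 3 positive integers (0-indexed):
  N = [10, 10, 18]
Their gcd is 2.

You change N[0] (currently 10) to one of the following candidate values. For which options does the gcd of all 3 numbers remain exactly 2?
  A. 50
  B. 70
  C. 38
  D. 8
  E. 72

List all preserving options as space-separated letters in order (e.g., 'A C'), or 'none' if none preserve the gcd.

Old gcd = 2; gcd of others (without N[0]) = 2
New gcd for candidate v: gcd(2, v). Preserves old gcd iff gcd(2, v) = 2.
  Option A: v=50, gcd(2,50)=2 -> preserves
  Option B: v=70, gcd(2,70)=2 -> preserves
  Option C: v=38, gcd(2,38)=2 -> preserves
  Option D: v=8, gcd(2,8)=2 -> preserves
  Option E: v=72, gcd(2,72)=2 -> preserves

Answer: A B C D E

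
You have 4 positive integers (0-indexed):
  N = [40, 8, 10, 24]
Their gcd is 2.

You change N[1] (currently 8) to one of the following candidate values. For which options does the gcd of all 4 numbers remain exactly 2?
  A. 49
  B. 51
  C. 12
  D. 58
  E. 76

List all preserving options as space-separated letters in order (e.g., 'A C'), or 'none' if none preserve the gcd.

Answer: C D E

Derivation:
Old gcd = 2; gcd of others (without N[1]) = 2
New gcd for candidate v: gcd(2, v). Preserves old gcd iff gcd(2, v) = 2.
  Option A: v=49, gcd(2,49)=1 -> changes
  Option B: v=51, gcd(2,51)=1 -> changes
  Option C: v=12, gcd(2,12)=2 -> preserves
  Option D: v=58, gcd(2,58)=2 -> preserves
  Option E: v=76, gcd(2,76)=2 -> preserves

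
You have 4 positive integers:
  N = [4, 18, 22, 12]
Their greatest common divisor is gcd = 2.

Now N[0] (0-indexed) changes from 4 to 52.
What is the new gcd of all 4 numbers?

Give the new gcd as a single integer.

Numbers: [4, 18, 22, 12], gcd = 2
Change: index 0, 4 -> 52
gcd of the OTHER numbers (without index 0): gcd([18, 22, 12]) = 2
New gcd = gcd(g_others, new_val) = gcd(2, 52) = 2

Answer: 2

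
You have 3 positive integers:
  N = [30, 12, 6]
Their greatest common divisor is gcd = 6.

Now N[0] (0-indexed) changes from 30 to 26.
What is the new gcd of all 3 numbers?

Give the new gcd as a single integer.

Answer: 2

Derivation:
Numbers: [30, 12, 6], gcd = 6
Change: index 0, 30 -> 26
gcd of the OTHER numbers (without index 0): gcd([12, 6]) = 6
New gcd = gcd(g_others, new_val) = gcd(6, 26) = 2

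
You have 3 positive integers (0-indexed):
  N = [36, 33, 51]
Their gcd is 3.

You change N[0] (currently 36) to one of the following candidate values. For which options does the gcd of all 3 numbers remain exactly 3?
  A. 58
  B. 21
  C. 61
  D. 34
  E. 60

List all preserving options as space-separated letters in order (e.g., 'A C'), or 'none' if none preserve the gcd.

Answer: B E

Derivation:
Old gcd = 3; gcd of others (without N[0]) = 3
New gcd for candidate v: gcd(3, v). Preserves old gcd iff gcd(3, v) = 3.
  Option A: v=58, gcd(3,58)=1 -> changes
  Option B: v=21, gcd(3,21)=3 -> preserves
  Option C: v=61, gcd(3,61)=1 -> changes
  Option D: v=34, gcd(3,34)=1 -> changes
  Option E: v=60, gcd(3,60)=3 -> preserves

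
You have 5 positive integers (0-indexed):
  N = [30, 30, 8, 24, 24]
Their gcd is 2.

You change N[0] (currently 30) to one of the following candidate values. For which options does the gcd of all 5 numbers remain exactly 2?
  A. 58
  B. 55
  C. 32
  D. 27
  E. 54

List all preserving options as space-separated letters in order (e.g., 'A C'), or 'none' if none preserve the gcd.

Old gcd = 2; gcd of others (without N[0]) = 2
New gcd for candidate v: gcd(2, v). Preserves old gcd iff gcd(2, v) = 2.
  Option A: v=58, gcd(2,58)=2 -> preserves
  Option B: v=55, gcd(2,55)=1 -> changes
  Option C: v=32, gcd(2,32)=2 -> preserves
  Option D: v=27, gcd(2,27)=1 -> changes
  Option E: v=54, gcd(2,54)=2 -> preserves

Answer: A C E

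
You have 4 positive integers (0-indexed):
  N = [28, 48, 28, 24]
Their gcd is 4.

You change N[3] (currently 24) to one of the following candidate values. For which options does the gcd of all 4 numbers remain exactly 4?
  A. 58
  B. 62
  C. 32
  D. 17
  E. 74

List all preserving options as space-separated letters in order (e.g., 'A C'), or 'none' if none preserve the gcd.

Answer: C

Derivation:
Old gcd = 4; gcd of others (without N[3]) = 4
New gcd for candidate v: gcd(4, v). Preserves old gcd iff gcd(4, v) = 4.
  Option A: v=58, gcd(4,58)=2 -> changes
  Option B: v=62, gcd(4,62)=2 -> changes
  Option C: v=32, gcd(4,32)=4 -> preserves
  Option D: v=17, gcd(4,17)=1 -> changes
  Option E: v=74, gcd(4,74)=2 -> changes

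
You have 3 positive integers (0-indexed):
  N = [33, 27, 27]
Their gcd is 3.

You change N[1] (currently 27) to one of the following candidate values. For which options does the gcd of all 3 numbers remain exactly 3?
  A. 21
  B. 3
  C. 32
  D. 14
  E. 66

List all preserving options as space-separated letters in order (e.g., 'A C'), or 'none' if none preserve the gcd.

Answer: A B E

Derivation:
Old gcd = 3; gcd of others (without N[1]) = 3
New gcd for candidate v: gcd(3, v). Preserves old gcd iff gcd(3, v) = 3.
  Option A: v=21, gcd(3,21)=3 -> preserves
  Option B: v=3, gcd(3,3)=3 -> preserves
  Option C: v=32, gcd(3,32)=1 -> changes
  Option D: v=14, gcd(3,14)=1 -> changes
  Option E: v=66, gcd(3,66)=3 -> preserves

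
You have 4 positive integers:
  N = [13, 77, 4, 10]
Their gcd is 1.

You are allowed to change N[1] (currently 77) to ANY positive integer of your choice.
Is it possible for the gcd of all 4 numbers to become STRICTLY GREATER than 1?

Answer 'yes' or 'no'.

Answer: no

Derivation:
Current gcd = 1
gcd of all OTHER numbers (without N[1]=77): gcd([13, 4, 10]) = 1
The new gcd after any change is gcd(1, new_value).
This can be at most 1.
Since 1 = old gcd 1, the gcd can only stay the same or decrease.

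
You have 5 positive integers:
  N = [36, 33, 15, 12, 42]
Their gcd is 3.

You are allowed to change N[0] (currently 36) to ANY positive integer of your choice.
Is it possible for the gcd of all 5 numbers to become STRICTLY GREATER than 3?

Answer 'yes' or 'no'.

Current gcd = 3
gcd of all OTHER numbers (without N[0]=36): gcd([33, 15, 12, 42]) = 3
The new gcd after any change is gcd(3, new_value).
This can be at most 3.
Since 3 = old gcd 3, the gcd can only stay the same or decrease.

Answer: no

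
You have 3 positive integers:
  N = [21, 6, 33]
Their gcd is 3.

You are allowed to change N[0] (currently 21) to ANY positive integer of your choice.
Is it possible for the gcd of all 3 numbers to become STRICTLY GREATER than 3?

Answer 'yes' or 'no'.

Current gcd = 3
gcd of all OTHER numbers (without N[0]=21): gcd([6, 33]) = 3
The new gcd after any change is gcd(3, new_value).
This can be at most 3.
Since 3 = old gcd 3, the gcd can only stay the same or decrease.

Answer: no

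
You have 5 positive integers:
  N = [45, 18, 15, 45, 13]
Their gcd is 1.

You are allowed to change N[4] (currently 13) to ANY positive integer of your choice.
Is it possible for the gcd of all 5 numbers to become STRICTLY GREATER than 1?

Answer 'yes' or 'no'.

Answer: yes

Derivation:
Current gcd = 1
gcd of all OTHER numbers (without N[4]=13): gcd([45, 18, 15, 45]) = 3
The new gcd after any change is gcd(3, new_value).
This can be at most 3.
Since 3 > old gcd 1, the gcd CAN increase (e.g., set N[4] = 3).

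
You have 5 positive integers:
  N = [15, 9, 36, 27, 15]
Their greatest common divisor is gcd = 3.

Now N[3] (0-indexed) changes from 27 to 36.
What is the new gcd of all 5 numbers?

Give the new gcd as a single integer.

Numbers: [15, 9, 36, 27, 15], gcd = 3
Change: index 3, 27 -> 36
gcd of the OTHER numbers (without index 3): gcd([15, 9, 36, 15]) = 3
New gcd = gcd(g_others, new_val) = gcd(3, 36) = 3

Answer: 3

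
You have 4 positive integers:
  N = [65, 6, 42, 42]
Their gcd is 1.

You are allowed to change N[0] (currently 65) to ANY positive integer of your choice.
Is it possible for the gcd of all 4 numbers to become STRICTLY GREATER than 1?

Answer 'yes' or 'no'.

Current gcd = 1
gcd of all OTHER numbers (without N[0]=65): gcd([6, 42, 42]) = 6
The new gcd after any change is gcd(6, new_value).
This can be at most 6.
Since 6 > old gcd 1, the gcd CAN increase (e.g., set N[0] = 6).

Answer: yes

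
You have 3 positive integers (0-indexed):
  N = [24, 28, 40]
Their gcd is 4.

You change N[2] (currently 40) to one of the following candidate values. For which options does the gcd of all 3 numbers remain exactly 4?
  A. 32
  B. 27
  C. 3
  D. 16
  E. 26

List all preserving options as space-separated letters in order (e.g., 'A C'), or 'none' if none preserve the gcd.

Answer: A D

Derivation:
Old gcd = 4; gcd of others (without N[2]) = 4
New gcd for candidate v: gcd(4, v). Preserves old gcd iff gcd(4, v) = 4.
  Option A: v=32, gcd(4,32)=4 -> preserves
  Option B: v=27, gcd(4,27)=1 -> changes
  Option C: v=3, gcd(4,3)=1 -> changes
  Option D: v=16, gcd(4,16)=4 -> preserves
  Option E: v=26, gcd(4,26)=2 -> changes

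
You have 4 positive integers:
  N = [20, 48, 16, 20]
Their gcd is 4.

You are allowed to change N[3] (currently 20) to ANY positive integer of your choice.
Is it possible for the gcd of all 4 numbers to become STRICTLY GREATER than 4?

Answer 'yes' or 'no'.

Current gcd = 4
gcd of all OTHER numbers (without N[3]=20): gcd([20, 48, 16]) = 4
The new gcd after any change is gcd(4, new_value).
This can be at most 4.
Since 4 = old gcd 4, the gcd can only stay the same or decrease.

Answer: no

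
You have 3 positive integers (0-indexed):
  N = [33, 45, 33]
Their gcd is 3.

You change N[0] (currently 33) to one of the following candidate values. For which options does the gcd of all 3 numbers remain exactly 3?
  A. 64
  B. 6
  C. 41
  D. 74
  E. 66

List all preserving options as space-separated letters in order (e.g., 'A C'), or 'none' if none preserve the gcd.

Answer: B E

Derivation:
Old gcd = 3; gcd of others (without N[0]) = 3
New gcd for candidate v: gcd(3, v). Preserves old gcd iff gcd(3, v) = 3.
  Option A: v=64, gcd(3,64)=1 -> changes
  Option B: v=6, gcd(3,6)=3 -> preserves
  Option C: v=41, gcd(3,41)=1 -> changes
  Option D: v=74, gcd(3,74)=1 -> changes
  Option E: v=66, gcd(3,66)=3 -> preserves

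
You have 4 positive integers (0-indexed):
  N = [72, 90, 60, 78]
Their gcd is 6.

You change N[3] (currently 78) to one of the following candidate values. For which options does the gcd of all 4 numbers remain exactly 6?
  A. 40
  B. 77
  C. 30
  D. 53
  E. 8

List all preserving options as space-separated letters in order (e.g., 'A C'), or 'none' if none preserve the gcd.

Answer: C

Derivation:
Old gcd = 6; gcd of others (without N[3]) = 6
New gcd for candidate v: gcd(6, v). Preserves old gcd iff gcd(6, v) = 6.
  Option A: v=40, gcd(6,40)=2 -> changes
  Option B: v=77, gcd(6,77)=1 -> changes
  Option C: v=30, gcd(6,30)=6 -> preserves
  Option D: v=53, gcd(6,53)=1 -> changes
  Option E: v=8, gcd(6,8)=2 -> changes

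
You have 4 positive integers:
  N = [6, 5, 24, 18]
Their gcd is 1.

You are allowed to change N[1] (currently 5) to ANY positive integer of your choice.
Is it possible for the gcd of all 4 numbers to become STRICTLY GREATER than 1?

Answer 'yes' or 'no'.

Answer: yes

Derivation:
Current gcd = 1
gcd of all OTHER numbers (without N[1]=5): gcd([6, 24, 18]) = 6
The new gcd after any change is gcd(6, new_value).
This can be at most 6.
Since 6 > old gcd 1, the gcd CAN increase (e.g., set N[1] = 6).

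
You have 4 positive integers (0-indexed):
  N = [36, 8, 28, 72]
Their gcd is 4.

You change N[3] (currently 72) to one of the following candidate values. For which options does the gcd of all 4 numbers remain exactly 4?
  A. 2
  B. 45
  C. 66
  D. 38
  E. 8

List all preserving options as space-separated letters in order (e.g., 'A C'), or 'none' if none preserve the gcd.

Answer: E

Derivation:
Old gcd = 4; gcd of others (without N[3]) = 4
New gcd for candidate v: gcd(4, v). Preserves old gcd iff gcd(4, v) = 4.
  Option A: v=2, gcd(4,2)=2 -> changes
  Option B: v=45, gcd(4,45)=1 -> changes
  Option C: v=66, gcd(4,66)=2 -> changes
  Option D: v=38, gcd(4,38)=2 -> changes
  Option E: v=8, gcd(4,8)=4 -> preserves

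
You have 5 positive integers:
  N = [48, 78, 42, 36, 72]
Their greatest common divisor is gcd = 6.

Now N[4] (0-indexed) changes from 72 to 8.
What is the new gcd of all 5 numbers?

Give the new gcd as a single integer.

Numbers: [48, 78, 42, 36, 72], gcd = 6
Change: index 4, 72 -> 8
gcd of the OTHER numbers (without index 4): gcd([48, 78, 42, 36]) = 6
New gcd = gcd(g_others, new_val) = gcd(6, 8) = 2

Answer: 2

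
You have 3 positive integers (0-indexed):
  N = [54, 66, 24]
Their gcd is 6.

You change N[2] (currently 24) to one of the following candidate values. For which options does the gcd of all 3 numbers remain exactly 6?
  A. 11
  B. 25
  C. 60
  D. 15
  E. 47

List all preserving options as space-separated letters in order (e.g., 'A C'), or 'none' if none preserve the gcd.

Answer: C

Derivation:
Old gcd = 6; gcd of others (without N[2]) = 6
New gcd for candidate v: gcd(6, v). Preserves old gcd iff gcd(6, v) = 6.
  Option A: v=11, gcd(6,11)=1 -> changes
  Option B: v=25, gcd(6,25)=1 -> changes
  Option C: v=60, gcd(6,60)=6 -> preserves
  Option D: v=15, gcd(6,15)=3 -> changes
  Option E: v=47, gcd(6,47)=1 -> changes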